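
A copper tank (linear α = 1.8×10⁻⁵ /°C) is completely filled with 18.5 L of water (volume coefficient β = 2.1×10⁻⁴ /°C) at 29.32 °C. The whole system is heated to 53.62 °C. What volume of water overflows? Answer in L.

The tank also expands: β_container ≈ 3α = 5.4×10⁻⁵ /K
Net overflow = V₀(β_liq − 3α_cont)ΔT
β − 3α = 2.10×10⁻⁴ − 5.4×10⁻⁵ = 1.56×10⁻⁴ /K; ΔT = 24.30 K
ΔV = 18.5 × 1.56×10⁻⁴ × 24.30 = 0.0701 L

0.0701 L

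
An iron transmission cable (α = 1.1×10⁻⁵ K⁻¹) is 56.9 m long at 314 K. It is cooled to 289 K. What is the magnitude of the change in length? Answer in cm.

|ΔT| = |289 − 314| = 25 K
ΔL = αL₀ΔT = (1.1×10⁻⁵)(56.9)(25) = 1.56×10⁻² m

ΔL = 1.56 cm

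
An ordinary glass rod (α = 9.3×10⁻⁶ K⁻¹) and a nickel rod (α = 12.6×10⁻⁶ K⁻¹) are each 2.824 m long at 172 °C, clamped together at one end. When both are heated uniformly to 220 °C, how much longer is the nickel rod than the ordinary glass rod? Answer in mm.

0.447 mm

ΔT = 48 K
ordinary glass: ΔL = 9.3×10⁻⁶ × 2.824 m × 48 = 1.2606×10⁻³ m = 1.2606 mm
nickel: ΔL = 12.6×10⁻⁶ × 2.824 m × 48 = 1.7080×10⁻³ m = 1.7080 mm
difference = 1.7080 − 1.2606 = 0.4474 mm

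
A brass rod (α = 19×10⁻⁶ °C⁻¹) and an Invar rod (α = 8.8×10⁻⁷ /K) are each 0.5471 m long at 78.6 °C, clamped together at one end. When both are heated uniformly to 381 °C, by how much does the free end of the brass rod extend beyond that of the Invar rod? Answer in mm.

ΔT = 302.4 K
brass: ΔL = 19×10⁻⁶ × 0.5471 m × 302.4 = 3.1434×10⁻³ m = 3.1434 mm
Invar: ΔL = 8.8×10⁻⁷ × 0.5471 m × 302.4 = 1.4559×10⁻⁴ m = 0.14559 mm
difference = 3.1434 − 0.14559 = 2.99781 mm

3.00 mm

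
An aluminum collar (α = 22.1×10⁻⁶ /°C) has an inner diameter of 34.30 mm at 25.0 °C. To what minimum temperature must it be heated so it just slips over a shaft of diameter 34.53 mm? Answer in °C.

Required Δd = 34.53 − 34.30 = 0.23 mm
Δd = αd₀ΔT ⇒ ΔT = Δd/(αd₀) = 0.23 / (22.1×10⁻⁶ × 34.30) = 303.42 K
T_min = 25.0 + 303.42 = 328.42 °C

T = 328 °C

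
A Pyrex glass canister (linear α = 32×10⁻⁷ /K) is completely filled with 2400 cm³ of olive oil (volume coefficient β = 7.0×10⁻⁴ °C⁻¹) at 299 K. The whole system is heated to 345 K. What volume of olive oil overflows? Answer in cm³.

The canister also expands: β_container ≈ 3α = 9.6×10⁻⁶ /K
Net overflow = V₀(β_liq − 3α_cont)ΔT
β − 3α = 7.00×10⁻⁴ − 9.6×10⁻⁶ = 6.904×10⁻⁴ /K; ΔT = 46 K
ΔV = 2400 × 6.904×10⁻⁴ × 46 = 76.2 cm³

76.2 cm³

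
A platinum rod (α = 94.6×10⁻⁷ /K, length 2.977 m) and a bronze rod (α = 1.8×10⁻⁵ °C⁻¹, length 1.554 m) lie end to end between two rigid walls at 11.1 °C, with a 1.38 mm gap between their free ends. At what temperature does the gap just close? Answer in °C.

T = 35.7 °C

Gap closes when ΔL₁ + ΔL₂ = 1.38 mm = 1.38×10⁻³ m
(α₁L₁ + α₂L₂)ΔT = g
α₁L₁ + α₂L₂ = 94.6×10⁻⁷×2.977 + 1.8×10⁻⁵×1.554 = 5.613442×10⁻⁵ m/K
ΔT = 1.38×10⁻³ / 5.613442×10⁻⁵ = 24.584 K
T = 11.1 + 24.584 = 35.684 °C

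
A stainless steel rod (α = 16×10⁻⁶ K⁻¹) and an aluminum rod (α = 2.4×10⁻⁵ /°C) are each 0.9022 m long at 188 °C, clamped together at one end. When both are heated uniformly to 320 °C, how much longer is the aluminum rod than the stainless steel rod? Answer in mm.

0.953 mm

ΔT = 132 K
stainless steel: ΔL = 16×10⁻⁶ × 0.9022 m × 132 = 1.9054×10⁻³ m = 1.9054 mm
aluminum: ΔL = 2.4×10⁻⁵ × 0.9022 m × 132 = 2.8582×10⁻³ m = 2.8582 mm
difference = 2.8582 − 1.9054 = 0.9528 mm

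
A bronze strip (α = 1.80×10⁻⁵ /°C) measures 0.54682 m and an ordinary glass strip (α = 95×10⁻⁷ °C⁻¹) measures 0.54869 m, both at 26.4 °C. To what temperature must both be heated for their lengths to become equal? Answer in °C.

Equal length when α₁L₁ΔT − α₂L₂ΔT = L₂ − L₁ = 1.87×10⁻³ m
α₁L₁ = 9.84276×10⁻⁶, α₂L₂ = 5.212555×10⁻⁶ → Δ(αL) = 4.630205×10⁻⁶ m/K
ΔT = 1.87×10⁻³ / 4.630205×10⁻⁶ = 403.870 K, so T = 26.4 + 403.870 = 430.270 °C

T = 430.3 °C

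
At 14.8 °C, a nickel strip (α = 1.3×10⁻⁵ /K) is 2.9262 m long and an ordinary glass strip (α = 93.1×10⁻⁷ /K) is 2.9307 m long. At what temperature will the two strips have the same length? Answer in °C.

T = 433.2 °C

L₁(1 + α₁ΔT) = L₂(1 + α₂ΔT) ⇒ ΔT = (L₂ − L₁)/(α₁L₁ − α₂L₂)
L₂ − L₁ = 2.9307 − 2.9262 = 4.50×10⁻³ m
α₁L₁ − α₂L₂ = 1.3×10⁻⁵×2.9262 − 93.1×10⁻⁷×2.9307 = 1.0755783×10⁻⁵ m/K
ΔT = 4.50×10⁻³ / 1.0755783×10⁻⁵ = 418.380 K
T = 14.8 + 418.380 = 433.180 °C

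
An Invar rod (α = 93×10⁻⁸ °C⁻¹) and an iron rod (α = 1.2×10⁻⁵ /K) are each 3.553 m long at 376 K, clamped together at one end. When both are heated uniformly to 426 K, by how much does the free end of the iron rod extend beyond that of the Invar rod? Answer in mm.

ΔT = 50 K
Invar: ΔL = 93×10⁻⁸ × 3.553 m × 50 = 1.6521×10⁻⁴ m = 0.16521 mm
iron: ΔL = 1.2×10⁻⁵ × 3.553 m × 50 = 2.1318×10⁻³ m = 2.1318 mm
difference = 2.1318 − 0.16521 = 1.96659 mm

1.97 mm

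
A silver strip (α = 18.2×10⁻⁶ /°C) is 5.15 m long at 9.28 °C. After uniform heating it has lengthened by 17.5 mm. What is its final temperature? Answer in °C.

T = 196 °C

ΔL = αL₀ΔT ⇒ ΔT = ΔL / (αL₀)
ΔT = 17.5×10⁻³ m / (18.2×10⁻⁶ × 5.15 m) = 186.71 K
T = 9.28 + 186.71 = 195.99 °C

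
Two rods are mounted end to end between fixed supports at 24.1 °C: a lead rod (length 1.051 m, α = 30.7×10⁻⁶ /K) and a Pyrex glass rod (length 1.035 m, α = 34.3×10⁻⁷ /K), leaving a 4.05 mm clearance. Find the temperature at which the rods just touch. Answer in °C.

Gap closes when ΔL₁ + ΔL₂ = 4.05 mm = 4.05×10⁻³ m
(α₁L₁ + α₂L₂)ΔT = g
α₁L₁ + α₂L₂ = 30.7×10⁻⁶×1.051 + 34.3×10⁻⁷×1.035 = 3.581575×10⁻⁵ m/K
ΔT = 4.05×10⁻³ / 3.581575×10⁻⁵ = 113.08 K
T = 24.1 + 113.08 = 137.18 °C

T = 137 °C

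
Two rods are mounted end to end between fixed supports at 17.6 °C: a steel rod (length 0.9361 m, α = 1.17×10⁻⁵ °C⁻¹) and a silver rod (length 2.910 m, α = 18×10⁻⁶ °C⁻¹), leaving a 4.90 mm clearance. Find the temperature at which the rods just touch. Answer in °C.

Gap closes when ΔL₁ + ΔL₂ = 4.90 mm = 4.90×10⁻³ m
(α₁L₁ + α₂L₂)ΔT = g
α₁L₁ + α₂L₂ = 1.17×10⁻⁵×0.9361 + 18×10⁻⁶×2.910 = 6.333237×10⁻⁵ m/K
ΔT = 4.90×10⁻³ / 6.333237×10⁻⁵ = 77.370 K
T = 17.6 + 77.370 = 94.970 °C

T = 95.0 °C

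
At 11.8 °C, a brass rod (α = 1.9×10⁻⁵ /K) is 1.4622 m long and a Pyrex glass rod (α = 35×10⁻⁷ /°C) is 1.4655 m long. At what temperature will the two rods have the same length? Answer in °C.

T = 157.5 °C

Equal length when α₁L₁ΔT − α₂L₂ΔT = L₂ − L₁ = 3.30×10⁻³ m
α₁L₁ = 2.77818×10⁻⁵, α₂L₂ = 5.12925×10⁻⁶ → Δ(αL) = 2.265255×10⁻⁵ m/K
ΔT = 3.30×10⁻³ / 2.265255×10⁻⁵ = 145.679 K, so T = 11.8 + 145.679 = 157.479 °C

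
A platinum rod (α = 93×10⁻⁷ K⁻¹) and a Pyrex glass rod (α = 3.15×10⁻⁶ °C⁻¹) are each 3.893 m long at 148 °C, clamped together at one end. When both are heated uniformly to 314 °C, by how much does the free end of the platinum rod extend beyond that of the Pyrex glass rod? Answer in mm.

3.97 mm

ΔT = 166 K
platinum: ΔL = 93×10⁻⁷ × 3.893 m × 166 = 6.0100×10⁻³ m = 6.0100 mm
Pyrex glass: ΔL = 3.15×10⁻⁶ × 3.893 m × 166 = 2.0356×10⁻³ m = 2.0356 mm
difference = 6.0100 − 2.0356 = 3.9744 mm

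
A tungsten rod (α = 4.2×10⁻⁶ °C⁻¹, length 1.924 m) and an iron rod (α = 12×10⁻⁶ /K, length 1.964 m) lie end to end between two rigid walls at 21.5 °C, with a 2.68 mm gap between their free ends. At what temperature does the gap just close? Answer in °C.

T = 106 °C

Gap closes when ΔL₁ + ΔL₂ = 2.68 mm = 2.68×10⁻³ m
(α₁L₁ + α₂L₂)ΔT = g
α₁L₁ + α₂L₂ = 4.2×10⁻⁶×1.924 + 12×10⁻⁶×1.964 = 3.16488×10⁻⁵ m/K
ΔT = 2.68×10⁻³ / 3.16488×10⁻⁵ = 84.68 K
T = 21.5 + 84.68 = 106.18 °C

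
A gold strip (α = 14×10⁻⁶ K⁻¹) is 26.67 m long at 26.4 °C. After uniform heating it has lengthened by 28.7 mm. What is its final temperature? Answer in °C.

ΔL = αL₀ΔT ⇒ ΔT = ΔL / (αL₀)
ΔT = 28.7×10⁻³ m / (14×10⁻⁶ × 26.67 m) = 76.87 K
T = 26.4 + 76.87 = 103.27 °C

T = 103 °C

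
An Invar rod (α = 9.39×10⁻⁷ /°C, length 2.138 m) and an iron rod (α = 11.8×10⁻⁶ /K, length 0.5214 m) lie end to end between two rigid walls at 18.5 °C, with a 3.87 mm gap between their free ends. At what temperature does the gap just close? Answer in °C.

Gap closes when ΔL₁ + ΔL₂ = 3.87 mm = 3.87×10⁻³ m
(α₁L₁ + α₂L₂)ΔT = g
α₁L₁ + α₂L₂ = 9.39×10⁻⁷×2.138 + 11.8×10⁻⁶×0.5214 = 8.160102×10⁻⁶ m/K
ΔT = 3.87×10⁻³ / 8.160102×10⁻⁶ = 474.26 K
T = 18.5 + 474.26 = 492.76 °C

T = 493 °C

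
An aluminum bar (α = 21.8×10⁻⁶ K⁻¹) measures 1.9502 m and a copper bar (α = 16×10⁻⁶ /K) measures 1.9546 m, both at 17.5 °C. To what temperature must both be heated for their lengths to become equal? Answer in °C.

Equal length when α₁L₁ΔT − α₂L₂ΔT = L₂ − L₁ = 4.40×10⁻³ m
α₁L₁ = 4.251436×10⁻⁵, α₂L₂ = 3.12736×10⁻⁵ → Δ(αL) = 1.124076×10⁻⁵ m/K
ΔT = 4.40×10⁻³ / 1.124076×10⁻⁵ = 391.433 K, so T = 17.5 + 391.433 = 408.933 °C

T = 408.9 °C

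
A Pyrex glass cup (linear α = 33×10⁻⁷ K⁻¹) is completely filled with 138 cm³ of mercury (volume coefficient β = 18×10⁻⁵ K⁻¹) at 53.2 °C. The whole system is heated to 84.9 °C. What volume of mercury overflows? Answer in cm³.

0.744 cm³

The cup also expands: β_container ≈ 3α = 9.9×10⁻⁶ /K
Net overflow = V₀(β_liq − 3α_cont)ΔT
β − 3α = 1.80×10⁻⁴ − 9.9×10⁻⁶ = 1.701×10⁻⁴ /K; ΔT = 31.7 K
ΔV = 138 × 1.701×10⁻⁴ × 31.7 = 0.744 cm³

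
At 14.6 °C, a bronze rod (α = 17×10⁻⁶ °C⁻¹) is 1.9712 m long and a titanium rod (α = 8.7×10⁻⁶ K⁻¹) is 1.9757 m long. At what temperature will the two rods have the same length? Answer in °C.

T = 290.3 °C

Equal length when α₁L₁ΔT − α₂L₂ΔT = L₂ − L₁ = 4.50×10⁻³ m
α₁L₁ = 3.35104×10⁻⁵, α₂L₂ = 1.718859×10⁻⁵ → Δ(αL) = 1.632181×10⁻⁵ m/K
ΔT = 4.50×10⁻³ / 1.632181×10⁻⁵ = 275.705 K, so T = 14.6 + 275.705 = 290.305 °C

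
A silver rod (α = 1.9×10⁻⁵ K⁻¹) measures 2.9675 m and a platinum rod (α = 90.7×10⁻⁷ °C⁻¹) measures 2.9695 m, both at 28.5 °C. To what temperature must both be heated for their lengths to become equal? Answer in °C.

L₁(1 + α₁ΔT) = L₂(1 + α₂ΔT) ⇒ ΔT = (L₂ − L₁)/(α₁L₁ − α₂L₂)
L₂ − L₁ = 2.9695 − 2.9675 = 2.00×10⁻³ m
α₁L₁ − α₂L₂ = 1.9×10⁻⁵×2.9675 − 90.7×10⁻⁷×2.9695 = 2.9449135×10⁻⁵ m/K
ΔT = 2.00×10⁻³ / 2.9449135×10⁻⁵ = 67.9137 K
T = 28.5 + 67.9137 = 96.4137 °C

T = 96.41 °C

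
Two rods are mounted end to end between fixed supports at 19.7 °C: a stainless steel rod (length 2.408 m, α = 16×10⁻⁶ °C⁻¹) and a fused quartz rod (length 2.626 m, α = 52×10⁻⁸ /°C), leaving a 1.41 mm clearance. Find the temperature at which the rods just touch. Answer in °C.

T = 55.0 °C

Gap closes when ΔL₁ + ΔL₂ = 1.41 mm = 1.41×10⁻³ m
(α₁L₁ + α₂L₂)ΔT = g
α₁L₁ + α₂L₂ = 16×10⁻⁶×2.408 + 52×10⁻⁸×2.626 = 3.989352×10⁻⁵ m/K
ΔT = 1.41×10⁻³ / 3.989352×10⁻⁵ = 35.344 K
T = 19.7 + 35.344 = 55.044 °C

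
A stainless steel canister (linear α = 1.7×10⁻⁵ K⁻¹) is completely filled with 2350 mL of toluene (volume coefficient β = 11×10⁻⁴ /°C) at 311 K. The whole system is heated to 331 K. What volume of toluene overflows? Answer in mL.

The canister also expands: β_container ≈ 3α = 5.1×10⁻⁵ /K
Net overflow = V₀(β_liq − 3α_cont)ΔT
β − 3α = 1.10×10⁻³ − 5.1×10⁻⁵ = 1.049×10⁻³ /K; ΔT = 20 K
ΔV = 2350 × 1.049×10⁻³ × 20 = 49.3 mL

49.3 mL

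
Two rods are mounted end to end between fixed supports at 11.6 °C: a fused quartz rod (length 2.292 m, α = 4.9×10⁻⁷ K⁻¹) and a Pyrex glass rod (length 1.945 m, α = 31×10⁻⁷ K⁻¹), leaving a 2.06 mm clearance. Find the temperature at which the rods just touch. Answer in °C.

T = 300 °C

α₁L₁ = 1.12308×10⁻⁶ m/K, α₂L₂ = 6.0295×10⁻⁶ m/K → total 7.15258×10⁻⁶ m/K
ΔT = g/(α₁L₁+α₂L₂) = 2.06×10⁻³ / 7.15258×10⁻⁶ = 288.01 K
T = 11.6 + 288.01 = 299.61 °C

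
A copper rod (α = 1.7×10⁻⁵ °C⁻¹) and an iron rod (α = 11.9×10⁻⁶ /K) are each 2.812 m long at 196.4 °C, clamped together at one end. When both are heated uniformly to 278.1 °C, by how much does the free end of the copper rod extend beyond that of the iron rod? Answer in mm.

1.17 mm

ΔT = 81.7 K
copper: ΔL = 1.7×10⁻⁵ × 2.812 m × 81.7 = 3.9056×10⁻³ m = 3.9056 mm
iron: ΔL = 11.9×10⁻⁶ × 2.812 m × 81.7 = 2.7339×10⁻³ m = 2.7339 mm
difference = 3.9056 − 2.7339 = 1.1717 mm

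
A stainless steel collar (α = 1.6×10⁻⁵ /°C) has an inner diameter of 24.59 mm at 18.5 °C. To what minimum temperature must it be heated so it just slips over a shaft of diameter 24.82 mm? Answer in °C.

T = 603 °C

Required Δd = 24.82 − 24.59 = 0.23 mm
Δd = αd₀ΔT ⇒ ΔT = Δd/(αd₀) = 0.23 / (1.6×10⁻⁵ × 24.59) = 584.59 K
T_min = 18.5 + 584.59 = 603.09 °C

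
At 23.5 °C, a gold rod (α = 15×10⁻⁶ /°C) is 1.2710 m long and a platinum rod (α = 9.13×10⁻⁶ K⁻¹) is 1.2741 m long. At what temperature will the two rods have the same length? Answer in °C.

L₁(1 + α₁ΔT) = L₂(1 + α₂ΔT) ⇒ ΔT = (L₂ − L₁)/(α₁L₁ − α₂L₂)
L₂ − L₁ = 1.2741 − 1.2710 = 3.10×10⁻³ m
α₁L₁ − α₂L₂ = 15×10⁻⁶×1.2710 − 9.13×10⁻⁶×1.2741 = 7.432467×10⁻⁶ m/K
ΔT = 3.10×10⁻³ / 7.432467×10⁻⁶ = 417.089 K
T = 23.5 + 417.089 = 440.589 °C

T = 440.6 °C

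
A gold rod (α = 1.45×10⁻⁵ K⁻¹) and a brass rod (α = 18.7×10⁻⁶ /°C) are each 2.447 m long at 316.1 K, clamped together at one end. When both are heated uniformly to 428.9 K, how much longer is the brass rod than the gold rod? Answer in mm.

ΔT = 112.8 K
gold: ΔL = 1.45×10⁻⁵ × 2.447 m × 112.8 = 4.0023×10⁻³ m = 4.0023 mm
brass: ΔL = 18.7×10⁻⁶ × 2.447 m × 112.8 = 5.1616×10⁻³ m = 5.1616 mm
difference = 5.1616 − 4.0023 = 1.1593 mm

1.16 mm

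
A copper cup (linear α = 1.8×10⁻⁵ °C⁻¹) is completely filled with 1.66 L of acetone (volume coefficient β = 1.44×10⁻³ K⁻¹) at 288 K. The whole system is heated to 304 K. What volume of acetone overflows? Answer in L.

0.0368 L

The cup also expands: β_container ≈ 3α = 5.4×10⁻⁵ /K
Net overflow = V₀(β_liq − 3α_cont)ΔT
β − 3α = 1.44×10⁻³ − 5.4×10⁻⁵ = 1.386×10⁻³ /K; ΔT = 16 K
ΔV = 1.66 × 1.386×10⁻³ × 16 = 0.0368 L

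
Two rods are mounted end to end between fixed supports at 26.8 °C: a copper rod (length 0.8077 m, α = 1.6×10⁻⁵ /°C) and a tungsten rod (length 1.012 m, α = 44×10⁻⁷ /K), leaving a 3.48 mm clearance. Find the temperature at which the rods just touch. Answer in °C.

T = 227 °C

α₁L₁ = 1.29232×10⁻⁵ m/K, α₂L₂ = 4.4528×10⁻⁶ m/K → total 1.7376×10⁻⁵ m/K
ΔT = g/(α₁L₁+α₂L₂) = 3.48×10⁻³ / 1.7376×10⁻⁵ = 200.28 K
T = 26.8 + 200.28 = 227.08 °C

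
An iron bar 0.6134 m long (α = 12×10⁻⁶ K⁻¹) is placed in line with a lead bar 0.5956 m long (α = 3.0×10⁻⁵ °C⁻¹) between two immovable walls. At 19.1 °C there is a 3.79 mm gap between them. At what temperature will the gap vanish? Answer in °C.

α₁L₁ = 7.3608×10⁻⁶ m/K, α₂L₂ = 1.7868×10⁻⁵ m/K → total 2.52288×10⁻⁵ m/K
ΔT = g/(α₁L₁+α₂L₂) = 3.79×10⁻³ / 2.52288×10⁻⁵ = 150.23 K
T = 19.1 + 150.23 = 169.33 °C

T = 169 °C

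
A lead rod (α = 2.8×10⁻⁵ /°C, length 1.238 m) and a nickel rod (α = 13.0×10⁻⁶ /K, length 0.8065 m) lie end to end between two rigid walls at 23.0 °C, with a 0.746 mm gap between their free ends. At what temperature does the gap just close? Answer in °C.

α₁L₁ = 3.4664×10⁻⁵ m/K, α₂L₂ = 1.04845×10⁻⁵ m/K → total 4.51485×10⁻⁵ m/K
ΔT = g/(α₁L₁+α₂L₂) = 7.46×10⁻⁴ / 4.51485×10⁻⁵ = 16.523 K
T = 23.0 + 16.523 = 39.523 °C

T = 39.5 °C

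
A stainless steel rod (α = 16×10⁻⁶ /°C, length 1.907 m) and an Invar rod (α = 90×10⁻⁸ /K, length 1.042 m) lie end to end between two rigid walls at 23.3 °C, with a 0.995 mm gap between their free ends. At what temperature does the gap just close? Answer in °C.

α₁L₁ = 3.0512×10⁻⁵ m/K, α₂L₂ = 9.378×10⁻⁷ m/K → total 3.14498×10⁻⁵ m/K
ΔT = g/(α₁L₁+α₂L₂) = 9.95×10⁻⁴ / 3.14498×10⁻⁵ = 31.638 K
T = 23.3 + 31.638 = 54.938 °C

T = 54.9 °C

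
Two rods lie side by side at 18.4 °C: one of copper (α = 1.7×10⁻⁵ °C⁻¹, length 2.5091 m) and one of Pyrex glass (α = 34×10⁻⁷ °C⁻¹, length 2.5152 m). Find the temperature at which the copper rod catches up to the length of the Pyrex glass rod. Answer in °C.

T = 197.3 °C

L₁(1 + α₁ΔT) = L₂(1 + α₂ΔT) ⇒ ΔT = (L₂ − L₁)/(α₁L₁ − α₂L₂)
L₂ − L₁ = 2.5152 − 2.5091 = 6.10×10⁻³ m
α₁L₁ − α₂L₂ = 1.7×10⁻⁵×2.5091 − 34×10⁻⁷×2.5152 = 3.410302×10⁻⁵ m/K
ΔT = 6.10×10⁻³ / 3.410302×10⁻⁵ = 178.870 K
T = 18.4 + 178.870 = 197.270 °C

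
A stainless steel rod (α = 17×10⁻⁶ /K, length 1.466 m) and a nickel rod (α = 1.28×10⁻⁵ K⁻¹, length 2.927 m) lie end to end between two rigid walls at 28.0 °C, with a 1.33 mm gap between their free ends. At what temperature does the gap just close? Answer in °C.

α₁L₁ = 2.4922×10⁻⁵ m/K, α₂L₂ = 3.74656×10⁻⁵ m/K → total 6.23876×10⁻⁵ m/K
ΔT = g/(α₁L₁+α₂L₂) = 1.33×10⁻³ / 6.23876×10⁻⁵ = 21.318 K
T = 28.0 + 21.318 = 49.318 °C

T = 49.3 °C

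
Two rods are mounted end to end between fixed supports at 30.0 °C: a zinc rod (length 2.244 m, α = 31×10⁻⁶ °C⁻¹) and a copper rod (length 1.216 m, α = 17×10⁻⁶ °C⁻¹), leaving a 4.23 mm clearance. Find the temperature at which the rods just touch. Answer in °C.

α₁L₁ = 6.9564×10⁻⁵ m/K, α₂L₂ = 2.0672×10⁻⁵ m/K → total 9.0236×10⁻⁵ m/K
ΔT = g/(α₁L₁+α₂L₂) = 4.23×10⁻³ / 9.0236×10⁻⁵ = 46.877 K
T = 30.0 + 46.877 = 76.877 °C

T = 76.9 °C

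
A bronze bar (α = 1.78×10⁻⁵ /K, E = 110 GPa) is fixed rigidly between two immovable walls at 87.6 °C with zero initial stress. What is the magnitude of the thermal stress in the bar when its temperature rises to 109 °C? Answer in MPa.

σ = 41.9 MPa

Fully constrained: the free strain ε = αΔT is blocked, so σ = Eε = EαΔT.
|ΔT| = 21.4 K
σ = 110×10⁹ × 1.78×10⁻⁵ × 21.4 = 4.19×10⁷ Pa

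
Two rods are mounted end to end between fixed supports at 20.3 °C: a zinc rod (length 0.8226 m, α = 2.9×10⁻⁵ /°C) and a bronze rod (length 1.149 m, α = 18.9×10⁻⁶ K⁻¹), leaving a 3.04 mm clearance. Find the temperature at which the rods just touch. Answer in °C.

α₁L₁ = 2.38554×10⁻⁵ m/K, α₂L₂ = 2.17161×10⁻⁵ m/K → total 4.55715×10⁻⁵ m/K
ΔT = g/(α₁L₁+α₂L₂) = 3.04×10⁻³ / 4.55715×10⁻⁵ = 66.708 K
T = 20.3 + 66.708 = 87.008 °C

T = 87.0 °C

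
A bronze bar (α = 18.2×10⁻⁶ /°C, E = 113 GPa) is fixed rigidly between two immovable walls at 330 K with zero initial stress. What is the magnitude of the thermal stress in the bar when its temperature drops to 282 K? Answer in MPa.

σ = 98.7 MPa

Fully constrained: the free strain ε = αΔT is blocked, so σ = Eε = EαΔT.
|ΔT| = 48 K
σ = 113×10⁹ × 18.2×10⁻⁶ × 48 = 9.87×10⁷ Pa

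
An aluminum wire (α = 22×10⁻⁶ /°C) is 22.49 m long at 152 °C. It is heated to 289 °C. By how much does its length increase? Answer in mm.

ΔL = 67.8 mm

|ΔT| = |289 − 152| = 137 K
ΔL = αL₀ΔT = (22×10⁻⁶)(22.49)(137) = 6.78×10⁻² m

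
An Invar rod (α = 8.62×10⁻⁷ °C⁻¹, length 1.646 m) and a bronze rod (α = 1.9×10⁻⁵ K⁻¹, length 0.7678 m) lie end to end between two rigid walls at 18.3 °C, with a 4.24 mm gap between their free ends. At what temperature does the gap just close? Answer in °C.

T = 283 °C

Gap closes when ΔL₁ + ΔL₂ = 4.24 mm = 4.24×10⁻³ m
(α₁L₁ + α₂L₂)ΔT = g
α₁L₁ + α₂L₂ = 8.62×10⁻⁷×1.646 + 1.9×10⁻⁵×0.7678 = 1.6007052×10⁻⁵ m/K
ΔT = 4.24×10⁻³ / 1.6007052×10⁻⁵ = 264.88 K
T = 18.3 + 264.88 = 283.18 °C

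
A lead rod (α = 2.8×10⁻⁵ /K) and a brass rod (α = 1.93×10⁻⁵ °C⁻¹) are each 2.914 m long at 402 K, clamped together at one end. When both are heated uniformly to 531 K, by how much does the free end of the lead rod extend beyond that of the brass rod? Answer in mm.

ΔT = 129 K
lead: ΔL = 2.8×10⁻⁵ × 2.914 m × 129 = 1.0525×10⁻² m = 10.525 mm
brass: ΔL = 1.93×10⁻⁵ × 2.914 m × 129 = 7.2550×10⁻³ m = 7.2550 mm
difference = 10.525 − 7.2550 = 3.270 mm

3.27 mm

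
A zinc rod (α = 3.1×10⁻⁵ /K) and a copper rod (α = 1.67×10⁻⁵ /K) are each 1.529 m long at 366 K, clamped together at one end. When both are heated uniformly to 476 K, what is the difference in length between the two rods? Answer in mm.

ΔT = 110 K
zinc: ΔL = 3.1×10⁻⁵ × 1.529 m × 110 = 5.2139×10⁻³ m = 5.2139 mm
copper: ΔL = 1.67×10⁻⁵ × 1.529 m × 110 = 2.8088×10⁻³ m = 2.8088 mm
difference = 5.2139 − 2.8088 = 2.4051 mm

2.41 mm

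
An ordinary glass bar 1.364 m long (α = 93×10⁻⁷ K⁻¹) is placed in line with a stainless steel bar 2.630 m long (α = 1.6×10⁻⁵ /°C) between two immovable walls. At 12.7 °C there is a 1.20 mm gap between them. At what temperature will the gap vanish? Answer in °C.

α₁L₁ = 1.26852×10⁻⁵ m/K, α₂L₂ = 4.208×10⁻⁵ m/K → total 5.47652×10⁻⁵ m/K
ΔT = g/(α₁L₁+α₂L₂) = 1.20×10⁻³ / 5.47652×10⁻⁵ = 21.912 K
T = 12.7 + 21.912 = 34.612 °C

T = 34.6 °C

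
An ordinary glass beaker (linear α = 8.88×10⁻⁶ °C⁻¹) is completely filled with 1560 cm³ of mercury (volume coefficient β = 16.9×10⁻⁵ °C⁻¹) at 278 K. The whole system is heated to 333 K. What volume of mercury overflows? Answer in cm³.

12.2 cm³

The beaker also expands: β_container ≈ 3α = 2.664×10⁻⁵ /K
Net overflow = V₀(β_liq − 3α_cont)ΔT
β − 3α = 1.69×10⁻⁴ − 2.664×10⁻⁵ = 1.4236×10⁻⁴ /K; ΔT = 55 K
ΔV = 1560 × 1.4236×10⁻⁴ × 55 = 12.2 cm³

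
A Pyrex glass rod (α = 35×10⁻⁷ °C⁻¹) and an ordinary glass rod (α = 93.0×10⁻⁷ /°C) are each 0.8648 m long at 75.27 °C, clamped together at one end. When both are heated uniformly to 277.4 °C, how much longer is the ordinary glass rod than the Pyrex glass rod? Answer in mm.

ΔT = 202.13 K
Pyrex glass: ΔL = 35×10⁻⁷ × 0.8648 m × 202.13 = 6.1181×10⁻⁴ m = 0.61181 mm
ordinary glass: ΔL = 93.0×10⁻⁷ × 0.8648 m × 202.13 = 1.6257×10⁻³ m = 1.6257 mm
difference = 1.6257 − 0.61181 = 1.01389 mm

1.01 mm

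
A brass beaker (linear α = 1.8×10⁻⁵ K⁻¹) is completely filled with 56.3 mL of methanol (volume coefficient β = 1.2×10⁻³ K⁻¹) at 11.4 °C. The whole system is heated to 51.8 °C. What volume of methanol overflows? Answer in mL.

The beaker also expands: β_container ≈ 3α = 5.4×10⁻⁵ /K
Net overflow = V₀(β_liq − 3α_cont)ΔT
β − 3α = 1.20×10⁻³ − 5.4×10⁻⁵ = 1.146×10⁻³ /K; ΔT = 40.4 K
ΔV = 56.3 × 1.146×10⁻³ × 40.4 = 2.61 mL

2.61 mL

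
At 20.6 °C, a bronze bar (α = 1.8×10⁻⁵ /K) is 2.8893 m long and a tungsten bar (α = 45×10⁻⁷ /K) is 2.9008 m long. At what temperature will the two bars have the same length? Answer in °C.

L₁(1 + α₁ΔT) = L₂(1 + α₂ΔT) ⇒ ΔT = (L₂ − L₁)/(α₁L₁ − α₂L₂)
L₂ − L₁ = 2.9008 − 2.8893 = 1.15×10⁻² m
α₁L₁ − α₂L₂ = 1.8×10⁻⁵×2.8893 − 45×10⁻⁷×2.9008 = 3.89538×10⁻⁵ m/K
ΔT = 1.15×10⁻² / 3.89538×10⁻⁵ = 295.222 K
T = 20.6 + 295.222 = 315.822 °C

T = 315.8 °C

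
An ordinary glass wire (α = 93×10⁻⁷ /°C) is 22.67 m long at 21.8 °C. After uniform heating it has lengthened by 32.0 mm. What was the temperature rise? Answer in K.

ΔL = αL₀ΔT ⇒ ΔT = ΔL / (αL₀)
ΔT = 32.0×10⁻³ m / (93×10⁻⁷ × 22.67 m) = 151.78 K

ΔT = 152 K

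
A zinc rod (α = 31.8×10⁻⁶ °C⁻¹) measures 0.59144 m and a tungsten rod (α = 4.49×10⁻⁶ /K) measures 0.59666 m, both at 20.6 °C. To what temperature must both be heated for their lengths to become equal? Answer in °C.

Equal length when α₁L₁ΔT − α₂L₂ΔT = L₂ − L₁ = 5.22×10⁻³ m
α₁L₁ = 1.8807792×10⁻⁵, α₂L₂ = 2.6790034×10⁻⁶ → Δ(αL) = 1.61287886×10⁻⁵ m/K
ΔT = 5.22×10⁻³ / 1.61287886×10⁻⁵ = 323.645 K, so T = 20.6 + 323.645 = 344.245 °C

T = 344.2 °C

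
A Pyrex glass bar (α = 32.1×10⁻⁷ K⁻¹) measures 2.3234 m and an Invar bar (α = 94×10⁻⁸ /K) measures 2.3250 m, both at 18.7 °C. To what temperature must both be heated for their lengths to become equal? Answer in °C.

L₁(1 + α₁ΔT) = L₂(1 + α₂ΔT) ⇒ ΔT = (L₂ − L₁)/(α₁L₁ − α₂L₂)
L₂ − L₁ = 2.3250 − 2.3234 = 1.60×10⁻³ m
α₁L₁ − α₂L₂ = 32.1×10⁻⁷×2.3234 − 94×10⁻⁸×2.3250 = 5.272614×10⁻⁶ m/K
ΔT = 1.60×10⁻³ / 5.272614×10⁻⁶ = 303.455 K
T = 18.7 + 303.455 = 322.155 °C

T = 322.2 °C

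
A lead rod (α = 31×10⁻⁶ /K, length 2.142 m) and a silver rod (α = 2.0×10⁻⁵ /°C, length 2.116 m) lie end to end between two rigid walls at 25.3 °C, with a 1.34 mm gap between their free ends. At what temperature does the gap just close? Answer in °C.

T = 37.6 °C

α₁L₁ = 6.6402×10⁻⁵ m/K, α₂L₂ = 4.232×10⁻⁵ m/K → total 1.08722×10⁻⁴ m/K
ΔT = g/(α₁L₁+α₂L₂) = 1.34×10⁻³ / 1.08722×10⁻⁴ = 12.325 K
T = 25.3 + 12.325 = 37.625 °C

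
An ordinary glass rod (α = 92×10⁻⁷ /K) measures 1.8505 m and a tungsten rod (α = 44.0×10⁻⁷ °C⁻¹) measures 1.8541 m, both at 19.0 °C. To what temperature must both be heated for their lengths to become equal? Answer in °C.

Equal length when α₁L₁ΔT − α₂L₂ΔT = L₂ − L₁ = 3.60×10⁻³ m
α₁L₁ = 1.70246×10⁻⁵, α₂L₂ = 8.15804×10⁻⁶ → Δ(αL) = 8.86656×10⁻⁶ m/K
ΔT = 3.60×10⁻³ / 8.86656×10⁻⁶ = 406.020 K, so T = 19.0 + 406.020 = 425.020 °C

T = 425.0 °C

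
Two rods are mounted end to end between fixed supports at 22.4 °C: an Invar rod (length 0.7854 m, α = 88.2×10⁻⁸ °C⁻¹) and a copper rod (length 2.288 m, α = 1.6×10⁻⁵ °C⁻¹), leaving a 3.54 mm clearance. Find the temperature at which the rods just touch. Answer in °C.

Gap closes when ΔL₁ + ΔL₂ = 3.54 mm = 3.54×10⁻³ m
(α₁L₁ + α₂L₂)ΔT = g
α₁L₁ + α₂L₂ = 88.2×10⁻⁸×0.7854 + 1.6×10⁻⁵×2.288 = 3.73007228×10⁻⁵ m/K
ΔT = 3.54×10⁻³ / 3.73007228×10⁻⁵ = 94.90 K
T = 22.4 + 94.90 = 117.30 °C

T = 117 °C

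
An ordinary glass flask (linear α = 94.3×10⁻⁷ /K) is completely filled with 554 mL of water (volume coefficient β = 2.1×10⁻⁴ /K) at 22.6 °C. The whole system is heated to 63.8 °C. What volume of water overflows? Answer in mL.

4.15 mL

The flask also expands: β_container ≈ 3α = 2.829×10⁻⁵ /K
Net overflow = V₀(β_liq − 3α_cont)ΔT
β − 3α = 2.10×10⁻⁴ − 2.829×10⁻⁵ = 1.8171×10⁻⁴ /K; ΔT = 41.2 K
ΔV = 554 × 1.8171×10⁻⁴ × 41.2 = 4.15 mL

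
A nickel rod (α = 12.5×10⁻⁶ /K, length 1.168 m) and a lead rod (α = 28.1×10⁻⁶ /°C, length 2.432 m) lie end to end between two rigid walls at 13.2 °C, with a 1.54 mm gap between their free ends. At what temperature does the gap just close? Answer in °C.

α₁L₁ = 1.460×10⁻⁵ m/K, α₂L₂ = 6.83392×10⁻⁵ m/K → total 8.29392×10⁻⁵ m/K
ΔT = g/(α₁L₁+α₂L₂) = 1.54×10⁻³ / 8.29392×10⁻⁵ = 18.568 K
T = 13.2 + 18.568 = 31.768 °C

T = 31.8 °C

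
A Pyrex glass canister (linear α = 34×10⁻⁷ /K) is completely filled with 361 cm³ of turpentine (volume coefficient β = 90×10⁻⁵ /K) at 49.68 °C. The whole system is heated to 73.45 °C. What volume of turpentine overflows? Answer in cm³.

7.64 cm³

The canister also expands: β_container ≈ 3α = 1.02×10⁻⁵ /K
Net overflow = V₀(β_liq − 3α_cont)ΔT
β − 3α = 9.00×10⁻⁴ − 1.02×10⁻⁵ = 8.898×10⁻⁴ /K; ΔT = 23.77 K
ΔV = 361 × 8.898×10⁻⁴ × 23.77 = 7.64 cm³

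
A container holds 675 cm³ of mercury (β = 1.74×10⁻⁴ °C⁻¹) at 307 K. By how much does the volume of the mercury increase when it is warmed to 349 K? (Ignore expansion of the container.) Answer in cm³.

ΔV = 4.93 cm³

|ΔT| = |349 − 307| = 42 K
ΔV = βV₀ΔT = (1.74×10⁻⁴)(675)(42) = 4.93 cm³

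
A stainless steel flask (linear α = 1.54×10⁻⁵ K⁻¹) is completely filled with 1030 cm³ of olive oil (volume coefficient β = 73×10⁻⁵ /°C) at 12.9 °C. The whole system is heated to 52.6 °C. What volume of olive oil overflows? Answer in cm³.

The flask also expands: β_container ≈ 3α = 4.62×10⁻⁵ /K
Net overflow = V₀(β_liq − 3α_cont)ΔT
β − 3α = 7.30×10⁻⁴ − 4.62×10⁻⁵ = 6.838×10⁻⁴ /K; ΔT = 39.7 K
ΔV = 1030 × 6.838×10⁻⁴ × 39.7 = 28.0 cm³

28.0 cm³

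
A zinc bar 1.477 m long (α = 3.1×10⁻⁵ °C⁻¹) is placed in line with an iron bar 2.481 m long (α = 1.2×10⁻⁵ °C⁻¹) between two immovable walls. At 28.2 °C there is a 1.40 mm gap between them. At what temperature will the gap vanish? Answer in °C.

α₁L₁ = 4.5787×10⁻⁵ m/K, α₂L₂ = 2.9772×10⁻⁵ m/K → total 7.5559×10⁻⁵ m/K
ΔT = g/(α₁L₁+α₂L₂) = 1.40×10⁻³ / 7.5559×10⁻⁵ = 18.529 K
T = 28.2 + 18.529 = 46.729 °C

T = 46.7 °C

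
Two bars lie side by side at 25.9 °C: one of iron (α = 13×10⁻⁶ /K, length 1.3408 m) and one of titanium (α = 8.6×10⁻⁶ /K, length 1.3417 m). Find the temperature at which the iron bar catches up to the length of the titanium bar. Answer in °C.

T = 178.7 °C

L₁(1 + α₁ΔT) = L₂(1 + α₂ΔT) ⇒ ΔT = (L₂ − L₁)/(α₁L₁ − α₂L₂)
L₂ − L₁ = 1.3417 − 1.3408 = 9.00×10⁻⁴ m
α₁L₁ − α₂L₂ = 13×10⁻⁶×1.3408 − 8.6×10⁻⁶×1.3417 = 5.89178×10⁻⁶ m/K
ΔT = 9.00×10⁻⁴ / 5.89178×10⁻⁶ = 152.755 K
T = 25.9 + 152.755 = 178.655 °C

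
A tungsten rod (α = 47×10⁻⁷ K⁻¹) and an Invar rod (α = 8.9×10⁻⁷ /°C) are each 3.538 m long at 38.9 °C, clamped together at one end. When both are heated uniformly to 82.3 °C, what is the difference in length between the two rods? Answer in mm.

ΔT = 43.4 K
tungsten: ΔL = 47×10⁻⁷ × 3.538 m × 43.4 = 7.2168×10⁻⁴ m = 0.72168 mm
Invar: ΔL = 8.9×10⁻⁷ × 3.538 m × 43.4 = 1.3666×10⁻⁴ m = 0.13666 mm
difference = 0.72168 − 0.13666 = 0.58502 mm

0.585 mm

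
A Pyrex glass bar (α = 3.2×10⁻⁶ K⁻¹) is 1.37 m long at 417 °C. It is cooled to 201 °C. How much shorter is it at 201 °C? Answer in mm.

ΔL = 0.947 mm

|ΔT| = |201 − 417| = 216 K
ΔL = αL₀ΔT = (3.2×10⁻⁶)(1.37)(216) = 9.47×10⁻⁴ m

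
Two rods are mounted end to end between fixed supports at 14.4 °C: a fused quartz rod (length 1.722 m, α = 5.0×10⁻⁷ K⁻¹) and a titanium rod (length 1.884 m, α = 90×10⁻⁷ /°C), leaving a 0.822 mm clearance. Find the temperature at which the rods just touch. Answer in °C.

Gap closes when ΔL₁ + ΔL₂ = 0.822 mm = 8.22×10⁻⁴ m
(α₁L₁ + α₂L₂)ΔT = g
α₁L₁ + α₂L₂ = 5.0×10⁻⁷×1.722 + 90×10⁻⁷×1.884 = 1.7817×10⁻⁵ m/K
ΔT = 8.22×10⁻⁴ / 1.7817×10⁻⁵ = 46.136 K
T = 14.4 + 46.136 = 60.536 °C

T = 60.5 °C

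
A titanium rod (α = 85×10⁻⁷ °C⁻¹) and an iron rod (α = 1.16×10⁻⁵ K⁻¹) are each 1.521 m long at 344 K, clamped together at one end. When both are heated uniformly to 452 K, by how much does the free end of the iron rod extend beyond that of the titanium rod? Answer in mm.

ΔT = 108 K
titanium: ΔL = 85×10⁻⁷ × 1.521 m × 108 = 1.3963×10⁻³ m = 1.3963 mm
iron: ΔL = 1.16×10⁻⁵ × 1.521 m × 108 = 1.9055×10⁻³ m = 1.9055 mm
difference = 1.9055 − 1.3963 = 0.5092 mm

0.509 mm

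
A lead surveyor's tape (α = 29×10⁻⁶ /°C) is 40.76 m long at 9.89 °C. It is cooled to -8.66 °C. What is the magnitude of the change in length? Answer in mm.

|ΔT| = |-8.66 − 9.89| = 18.55 K
ΔL = αL₀ΔT = (29×10⁻⁶)(40.76)(18.55) = 2.19×10⁻² m

ΔL = 21.9 mm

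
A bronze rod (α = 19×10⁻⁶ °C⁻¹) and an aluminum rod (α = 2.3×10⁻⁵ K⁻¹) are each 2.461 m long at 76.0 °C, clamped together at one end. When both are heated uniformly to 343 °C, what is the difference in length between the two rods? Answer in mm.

2.63 mm

ΔT = 267.0 K
bronze: ΔL = 19×10⁻⁶ × 2.461 m × 267.0 = 1.2485×10⁻² m = 12.485 mm
aluminum: ΔL = 2.3×10⁻⁵ × 2.461 m × 267.0 = 1.5113×10⁻² m = 15.113 mm
difference = 15.113 − 12.485 = 2.628 mm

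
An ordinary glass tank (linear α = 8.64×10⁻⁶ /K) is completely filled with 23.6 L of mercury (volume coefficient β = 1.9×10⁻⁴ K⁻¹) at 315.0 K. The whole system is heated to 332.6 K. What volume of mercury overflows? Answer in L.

0.0682 L

The tank also expands: β_container ≈ 3α = 2.592×10⁻⁵ /K
Net overflow = V₀(β_liq − 3α_cont)ΔT
β − 3α = 1.90×10⁻⁴ − 2.592×10⁻⁵ = 1.6408×10⁻⁴ /K; ΔT = 17.6 K
ΔV = 23.6 × 1.6408×10⁻⁴ × 17.6 = 0.0682 L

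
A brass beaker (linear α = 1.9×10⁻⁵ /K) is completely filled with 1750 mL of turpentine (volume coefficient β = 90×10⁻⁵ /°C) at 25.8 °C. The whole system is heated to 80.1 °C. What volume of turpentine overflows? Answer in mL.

80.1 mL

The beaker also expands: β_container ≈ 3α = 5.7×10⁻⁵ /K
Net overflow = V₀(β_liq − 3α_cont)ΔT
β − 3α = 9.00×10⁻⁴ − 5.7×10⁻⁵ = 8.43×10⁻⁴ /K; ΔT = 54.3 K
ΔV = 1750 × 8.43×10⁻⁴ × 54.3 = 80.1 mL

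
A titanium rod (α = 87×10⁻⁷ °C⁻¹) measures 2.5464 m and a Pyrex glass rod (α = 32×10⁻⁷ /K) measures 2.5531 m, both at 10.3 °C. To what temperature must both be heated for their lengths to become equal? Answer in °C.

L₁(1 + α₁ΔT) = L₂(1 + α₂ΔT) ⇒ ΔT = (L₂ − L₁)/(α₁L₁ − α₂L₂)
L₂ − L₁ = 2.5531 − 2.5464 = 6.70×10⁻³ m
α₁L₁ − α₂L₂ = 87×10⁻⁷×2.5464 − 32×10⁻⁷×2.5531 = 1.398376×10⁻⁵ m/K
ΔT = 6.70×10⁻³ / 1.398376×10⁻⁵ = 479.127 K
T = 10.3 + 479.127 = 489.427 °C

T = 489.4 °C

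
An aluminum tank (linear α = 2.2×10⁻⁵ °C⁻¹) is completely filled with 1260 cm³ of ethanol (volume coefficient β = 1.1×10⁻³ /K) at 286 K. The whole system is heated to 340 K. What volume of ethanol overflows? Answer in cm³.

70.4 cm³

The tank also expands: β_container ≈ 3α = 6.6×10⁻⁵ /K
Net overflow = V₀(β_liq − 3α_cont)ΔT
β − 3α = 1.10×10⁻³ − 6.6×10⁻⁵ = 1.034×10⁻³ /K; ΔT = 54 K
ΔV = 1260 × 1.034×10⁻³ × 54 = 70.4 cm³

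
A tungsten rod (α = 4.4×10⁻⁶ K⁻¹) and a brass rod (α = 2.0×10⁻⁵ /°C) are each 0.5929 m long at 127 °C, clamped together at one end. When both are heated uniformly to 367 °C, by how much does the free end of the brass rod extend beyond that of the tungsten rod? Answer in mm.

ΔT = 240 K
tungsten: ΔL = 4.4×10⁻⁶ × 0.5929 m × 240 = 6.2610×10⁻⁴ m = 0.62610 mm
brass: ΔL = 2.0×10⁻⁵ × 0.5929 m × 240 = 2.8459×10⁻³ m = 2.8459 mm
difference = 2.8459 − 0.62610 = 2.2198 mm

2.22 mm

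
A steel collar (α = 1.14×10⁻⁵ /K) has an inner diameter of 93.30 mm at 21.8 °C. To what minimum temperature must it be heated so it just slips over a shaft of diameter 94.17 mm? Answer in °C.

T = 840 °C

Required Δd = 94.17 − 93.30 = 0.87 mm
Δd = αd₀ΔT ⇒ ΔT = Δd/(αd₀) = 0.87 / (1.14×10⁻⁵ × 93.30) = 817.96 K
T_min = 21.8 + 817.96 = 839.76 °C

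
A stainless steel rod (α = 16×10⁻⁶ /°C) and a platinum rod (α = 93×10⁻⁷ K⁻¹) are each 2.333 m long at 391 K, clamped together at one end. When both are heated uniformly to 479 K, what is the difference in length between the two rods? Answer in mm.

1.38 mm

ΔT = 88 K
stainless steel: ΔL = 16×10⁻⁶ × 2.333 m × 88 = 3.2849×10⁻³ m = 3.2849 mm
platinum: ΔL = 93×10⁻⁷ × 2.333 m × 88 = 1.9093×10⁻³ m = 1.9093 mm
difference = 3.2849 − 1.9093 = 1.3756 mm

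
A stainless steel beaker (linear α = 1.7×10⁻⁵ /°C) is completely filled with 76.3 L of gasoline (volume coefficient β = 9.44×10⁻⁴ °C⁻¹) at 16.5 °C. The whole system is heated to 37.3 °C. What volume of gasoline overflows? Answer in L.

The beaker also expands: β_container ≈ 3α = 5.1×10⁻⁵ /K
Net overflow = V₀(β_liq − 3α_cont)ΔT
β − 3α = 9.44×10⁻⁴ − 5.1×10⁻⁵ = 8.93×10⁻⁴ /K; ΔT = 20.8 K
ΔV = 76.3 × 8.93×10⁻⁴ × 20.8 = 1.42 L

1.42 L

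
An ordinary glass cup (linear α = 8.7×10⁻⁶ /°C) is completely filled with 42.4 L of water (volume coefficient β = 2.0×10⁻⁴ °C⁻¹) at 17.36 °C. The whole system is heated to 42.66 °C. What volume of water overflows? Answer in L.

The cup also expands: β_container ≈ 3α = 2.61×10⁻⁵ /K
Net overflow = V₀(β_liq − 3α_cont)ΔT
β − 3α = 2.00×10⁻⁴ − 2.61×10⁻⁵ = 1.739×10⁻⁴ /K; ΔT = 25.30 K
ΔV = 42.4 × 1.739×10⁻⁴ × 25.30 = 0.187 L

0.187 L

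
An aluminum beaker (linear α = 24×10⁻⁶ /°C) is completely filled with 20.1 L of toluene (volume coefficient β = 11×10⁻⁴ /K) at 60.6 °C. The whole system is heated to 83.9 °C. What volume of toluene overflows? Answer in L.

0.481 L

The beaker also expands: β_container ≈ 3α = 7.2×10⁻⁵ /K
Net overflow = V₀(β_liq − 3α_cont)ΔT
β − 3α = 1.10×10⁻³ − 7.2×10⁻⁵ = 1.028×10⁻³ /K; ΔT = 23.3 K
ΔV = 20.1 × 1.028×10⁻³ × 23.3 = 0.481 L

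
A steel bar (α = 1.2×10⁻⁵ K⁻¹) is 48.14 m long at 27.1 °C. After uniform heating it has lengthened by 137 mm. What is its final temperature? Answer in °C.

ΔL = αL₀ΔT ⇒ ΔT = ΔL / (αL₀)
ΔT = 137×10⁻³ m / (1.2×10⁻⁵ × 48.14 m) = 237.16 K
T = 27.1 + 237.16 = 264.26 °C

T = 264 °C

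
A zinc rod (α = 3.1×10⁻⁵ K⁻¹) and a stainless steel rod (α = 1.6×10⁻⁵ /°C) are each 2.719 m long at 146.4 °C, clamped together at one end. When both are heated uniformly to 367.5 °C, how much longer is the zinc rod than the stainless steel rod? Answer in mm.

ΔT = 221.1 K
zinc: ΔL = 3.1×10⁻⁵ × 2.719 m × 221.1 = 1.8636×10⁻² m = 18.636 mm
stainless steel: ΔL = 1.6×10⁻⁵ × 2.719 m × 221.1 = 9.6187×10⁻³ m = 9.6187 mm
difference = 18.636 − 9.6187 = 9.0173 mm

9.02 mm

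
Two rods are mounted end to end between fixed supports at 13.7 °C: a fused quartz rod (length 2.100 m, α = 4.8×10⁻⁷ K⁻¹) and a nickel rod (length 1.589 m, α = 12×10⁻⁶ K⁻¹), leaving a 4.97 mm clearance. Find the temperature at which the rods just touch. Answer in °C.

Gap closes when ΔL₁ + ΔL₂ = 4.97 mm = 4.97×10⁻³ m
(α₁L₁ + α₂L₂)ΔT = g
α₁L₁ + α₂L₂ = 4.8×10⁻⁷×2.100 + 12×10⁻⁶×1.589 = 2.0076×10⁻⁵ m/K
ΔT = 4.97×10⁻³ / 2.0076×10⁻⁵ = 247.56 K
T = 13.7 + 247.56 = 261.26 °C

T = 261 °C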